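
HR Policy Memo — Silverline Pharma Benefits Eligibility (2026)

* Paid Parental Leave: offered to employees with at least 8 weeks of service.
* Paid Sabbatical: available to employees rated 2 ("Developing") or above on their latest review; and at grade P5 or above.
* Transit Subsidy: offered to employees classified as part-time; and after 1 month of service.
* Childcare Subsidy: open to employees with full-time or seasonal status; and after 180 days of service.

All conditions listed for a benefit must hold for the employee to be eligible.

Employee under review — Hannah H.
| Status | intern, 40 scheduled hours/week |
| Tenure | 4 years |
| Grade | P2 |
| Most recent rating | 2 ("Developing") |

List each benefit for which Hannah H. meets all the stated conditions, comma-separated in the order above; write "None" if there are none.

Paid Parental Leave — service 4 years ≥ 8 weeks (≈56 days) ✓ → eligible.
Paid Sabbatical — rating 2 ≥ 2 ✓; grade P2 < P5 ✗ → not eligible.
Transit Subsidy — status intern ✗ (requires part-time) → not eligible.
Childcare Subsidy — status intern ✗ (requires full-time or seasonal) → not eligible.

Paid Parental Leave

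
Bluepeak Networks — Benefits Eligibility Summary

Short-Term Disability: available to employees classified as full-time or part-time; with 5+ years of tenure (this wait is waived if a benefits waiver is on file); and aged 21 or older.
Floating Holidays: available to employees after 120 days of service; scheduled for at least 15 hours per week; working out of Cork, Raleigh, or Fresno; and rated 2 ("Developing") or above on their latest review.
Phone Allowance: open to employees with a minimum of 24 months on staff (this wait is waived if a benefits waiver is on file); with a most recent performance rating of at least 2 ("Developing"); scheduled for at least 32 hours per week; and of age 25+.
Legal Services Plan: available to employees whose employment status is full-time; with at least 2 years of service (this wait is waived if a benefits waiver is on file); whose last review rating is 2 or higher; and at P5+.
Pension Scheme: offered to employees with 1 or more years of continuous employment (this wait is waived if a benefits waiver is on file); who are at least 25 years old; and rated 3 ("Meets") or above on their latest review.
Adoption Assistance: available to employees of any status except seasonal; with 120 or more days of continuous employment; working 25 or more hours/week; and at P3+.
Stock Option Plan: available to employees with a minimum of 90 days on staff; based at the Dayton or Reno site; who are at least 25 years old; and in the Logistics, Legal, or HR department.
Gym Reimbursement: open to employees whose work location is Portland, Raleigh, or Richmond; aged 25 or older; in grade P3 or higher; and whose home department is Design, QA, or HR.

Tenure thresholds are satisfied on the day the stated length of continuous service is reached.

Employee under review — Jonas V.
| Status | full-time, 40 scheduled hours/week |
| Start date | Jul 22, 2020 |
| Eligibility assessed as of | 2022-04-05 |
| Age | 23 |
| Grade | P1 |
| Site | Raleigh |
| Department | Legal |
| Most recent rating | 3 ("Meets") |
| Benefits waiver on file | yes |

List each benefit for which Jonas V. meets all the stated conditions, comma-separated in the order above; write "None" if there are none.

Short-Term Disability, Floating Holidays

Service from Jul 22, 2020 to 2022-04-05: 622 days.
Short-Term Disability — status full-time ✓; benefits waiver on file ✓; age 23 ≥ 21 ✓ → eligible.
Floating Holidays — service 622 days ≥ 120 days ✓; 40 hrs/wk ≥ 15 ✓; site Raleigh ✓; rating 3 ≥ 2 ✓ → eligible.
Phone Allowance — benefits waiver on file ✓; rating 3 ≥ 2 ✓; 40 hrs/wk ≥ 32 ✓; age 23 < 25 ✗ → not eligible.
Legal Services Plan — status full-time ✓; benefits waiver on file ✓; rating 3 ≥ 2 ✓; grade P1 < P5 ✗ → not eligible.
Pension Scheme — benefits waiver on file ✓; age 23 < 25 ✗ → not eligible.
Adoption Assistance — status full-time ✓ (not excluded); service 622 days ≥ 120 days ✓; 40 hrs/wk ≥ 25 ✓; grade P1 < P3 ✗ → not eligible.
Stock Option Plan — service 622 days ≥ 90 days ✓; site Raleigh ✗ (not Dayton or Reno) → not eligible.
Gym Reimbursement — site Raleigh ✓; age 23 < 25 ✗ → not eligible.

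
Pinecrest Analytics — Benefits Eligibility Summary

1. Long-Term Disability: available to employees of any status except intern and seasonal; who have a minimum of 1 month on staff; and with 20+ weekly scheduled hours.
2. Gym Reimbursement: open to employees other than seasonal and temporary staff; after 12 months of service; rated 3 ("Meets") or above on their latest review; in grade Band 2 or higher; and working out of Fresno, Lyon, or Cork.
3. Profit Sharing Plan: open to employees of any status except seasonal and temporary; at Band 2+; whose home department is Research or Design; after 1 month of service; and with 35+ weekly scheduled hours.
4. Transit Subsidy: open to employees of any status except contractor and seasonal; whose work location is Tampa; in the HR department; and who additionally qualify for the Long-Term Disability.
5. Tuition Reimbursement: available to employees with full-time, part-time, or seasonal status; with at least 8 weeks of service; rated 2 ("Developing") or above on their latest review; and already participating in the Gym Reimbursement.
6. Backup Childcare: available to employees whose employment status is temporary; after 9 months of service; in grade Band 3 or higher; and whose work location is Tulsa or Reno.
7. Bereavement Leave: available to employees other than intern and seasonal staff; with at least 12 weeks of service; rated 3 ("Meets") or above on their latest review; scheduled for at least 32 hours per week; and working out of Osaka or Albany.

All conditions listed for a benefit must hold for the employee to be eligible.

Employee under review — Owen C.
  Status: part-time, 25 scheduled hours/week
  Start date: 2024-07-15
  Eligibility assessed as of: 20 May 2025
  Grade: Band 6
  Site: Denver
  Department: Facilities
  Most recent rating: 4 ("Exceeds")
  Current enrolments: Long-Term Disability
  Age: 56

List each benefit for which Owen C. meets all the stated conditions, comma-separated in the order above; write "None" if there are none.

Service from 2024-07-15 to 20 May 2025: 309 days.
Long-Term Disability — status part-time ✓ (not excluded); service 309 days ≥ 1 month (≈30 days) ✓; 25 hrs/wk ≥ 20 ✓ → eligible.
Gym Reimbursement — status part-time ✓ (not excluded); service 309 days < 12 months (≈360 days) ✗ → not eligible.
Profit Sharing Plan — status part-time ✓ (not excluded); grade Band 6 ≥ Band 2 ✓; dept Facilities ✗ → not eligible.
Transit Subsidy — status part-time ✓ (not excluded); site Denver ✗ (not Tampa) → not eligible.
Tuition Reimbursement — status part-time ✓; service 309 days ≥ 8 weeks (≈56 days) ✓; rating 4 ≥ 2 ✓; not enrolled in Gym Reimbursement ✗ → not eligible.
Backup Childcare — status part-time ✗ (requires temporary) → not eligible.
Bereavement Leave — status part-time ✓ (not excluded); service 309 days ≥ 12 weeks (≈84 days) ✓; rating 4 ≥ 3 ✓; 25 hrs/wk < 32 ✗ → not eligible.

Long-Term Disability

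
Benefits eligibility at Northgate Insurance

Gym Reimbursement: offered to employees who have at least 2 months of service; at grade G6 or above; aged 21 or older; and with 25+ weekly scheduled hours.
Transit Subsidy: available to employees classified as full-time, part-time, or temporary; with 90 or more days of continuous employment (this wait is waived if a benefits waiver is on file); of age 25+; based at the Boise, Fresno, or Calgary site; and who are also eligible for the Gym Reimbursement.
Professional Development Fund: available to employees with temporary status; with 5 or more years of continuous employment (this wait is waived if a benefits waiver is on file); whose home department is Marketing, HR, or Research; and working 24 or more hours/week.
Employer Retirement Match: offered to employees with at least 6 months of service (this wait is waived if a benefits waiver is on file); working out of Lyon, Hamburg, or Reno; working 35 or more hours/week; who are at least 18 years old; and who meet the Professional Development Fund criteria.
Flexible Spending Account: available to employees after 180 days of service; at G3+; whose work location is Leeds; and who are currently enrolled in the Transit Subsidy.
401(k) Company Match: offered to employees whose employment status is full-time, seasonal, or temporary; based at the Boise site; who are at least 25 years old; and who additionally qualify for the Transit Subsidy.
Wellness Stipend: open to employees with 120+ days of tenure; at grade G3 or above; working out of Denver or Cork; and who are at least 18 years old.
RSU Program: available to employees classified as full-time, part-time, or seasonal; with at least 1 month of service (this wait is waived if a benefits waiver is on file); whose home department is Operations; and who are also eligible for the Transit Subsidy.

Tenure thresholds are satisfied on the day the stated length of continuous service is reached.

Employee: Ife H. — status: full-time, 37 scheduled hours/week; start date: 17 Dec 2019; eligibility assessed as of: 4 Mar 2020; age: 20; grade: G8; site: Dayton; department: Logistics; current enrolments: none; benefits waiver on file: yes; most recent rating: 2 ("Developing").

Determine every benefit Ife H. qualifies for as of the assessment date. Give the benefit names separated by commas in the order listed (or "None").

None

Service from 17 Dec 2019 to 4 Mar 2020: 78 days.
Gym Reimbursement — service 78 days ≥ 2 months (≈60 days) ✓; grade G8 ≥ G6 ✓; age 20 < 21 ✗ → not eligible.
Transit Subsidy — status full-time ✓; benefits waiver on file ✓; age 20 < 25 ✗ → not eligible.
Professional Development Fund — status full-time ✗ (requires temporary) → not eligible.
Employer Retirement Match — benefits waiver on file ✓; site Dayton ✗ (not Lyon, Hamburg, or Reno) → not eligible.
Flexible Spending Account — service 78 days < 180 days ✗ → not eligible.
401(k) Company Match — status full-time ✓; site Dayton ✗ (not Boise) → not eligible.
Wellness Stipend — service 78 days < 120 days ✗ → not eligible.
RSU Program — status full-time ✓; benefits waiver on file ✓; dept Logistics ✗ → not eligible.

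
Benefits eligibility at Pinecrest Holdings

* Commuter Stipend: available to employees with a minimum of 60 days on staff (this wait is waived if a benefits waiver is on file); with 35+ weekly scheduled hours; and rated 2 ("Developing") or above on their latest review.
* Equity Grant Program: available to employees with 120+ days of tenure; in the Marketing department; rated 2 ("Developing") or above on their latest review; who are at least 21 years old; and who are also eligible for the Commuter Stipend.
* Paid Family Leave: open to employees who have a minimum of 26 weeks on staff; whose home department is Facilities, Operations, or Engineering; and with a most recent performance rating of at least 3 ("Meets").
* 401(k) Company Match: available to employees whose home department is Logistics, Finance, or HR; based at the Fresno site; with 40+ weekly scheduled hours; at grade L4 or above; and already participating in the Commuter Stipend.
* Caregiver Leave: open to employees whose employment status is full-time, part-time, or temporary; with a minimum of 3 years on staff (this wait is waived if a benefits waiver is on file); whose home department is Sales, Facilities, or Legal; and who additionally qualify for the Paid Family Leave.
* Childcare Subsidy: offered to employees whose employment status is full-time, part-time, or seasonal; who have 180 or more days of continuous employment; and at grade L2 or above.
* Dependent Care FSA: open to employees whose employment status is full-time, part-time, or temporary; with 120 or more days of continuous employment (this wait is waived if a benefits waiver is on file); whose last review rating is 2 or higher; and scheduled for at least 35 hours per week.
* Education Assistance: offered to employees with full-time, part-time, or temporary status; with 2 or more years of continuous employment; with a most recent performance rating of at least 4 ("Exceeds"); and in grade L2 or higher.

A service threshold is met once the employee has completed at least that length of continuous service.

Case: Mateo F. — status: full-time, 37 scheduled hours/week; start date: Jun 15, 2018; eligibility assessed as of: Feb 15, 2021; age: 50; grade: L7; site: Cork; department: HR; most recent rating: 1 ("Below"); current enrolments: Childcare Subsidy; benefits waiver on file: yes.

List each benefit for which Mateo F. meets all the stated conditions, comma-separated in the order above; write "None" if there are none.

Service from Jun 15, 2018 to Feb 15, 2021: 976 days.
Commuter Stipend — benefits waiver on file ✓; 37 hrs/wk ≥ 35 ✓; rating 1 < 2 ✗ → not eligible.
Equity Grant Program — service 976 days ≥ 120 days ✓; dept HR ✗ → not eligible.
Paid Family Leave — service 976 days ≥ 26 weeks (≈182 days) ✓; dept HR ✗ → not eligible.
401(k) Company Match — dept HR ✓; site Cork ✗ (not Fresno) → not eligible.
Caregiver Leave — status full-time ✓; benefits waiver on file ✓; dept HR ✗ → not eligible.
Childcare Subsidy — status full-time ✓; service 976 days ≥ 180 days ✓; grade L7 ≥ L2 ✓ → eligible.
Dependent Care FSA — status full-time ✓; benefits waiver on file ✓; rating 1 < 2 ✗ → not eligible.
Education Assistance — status full-time ✓; service 976 days ≥ 2 years (≈730 days) ✓; rating 1 < 4 ✗ → not eligible.

Childcare Subsidy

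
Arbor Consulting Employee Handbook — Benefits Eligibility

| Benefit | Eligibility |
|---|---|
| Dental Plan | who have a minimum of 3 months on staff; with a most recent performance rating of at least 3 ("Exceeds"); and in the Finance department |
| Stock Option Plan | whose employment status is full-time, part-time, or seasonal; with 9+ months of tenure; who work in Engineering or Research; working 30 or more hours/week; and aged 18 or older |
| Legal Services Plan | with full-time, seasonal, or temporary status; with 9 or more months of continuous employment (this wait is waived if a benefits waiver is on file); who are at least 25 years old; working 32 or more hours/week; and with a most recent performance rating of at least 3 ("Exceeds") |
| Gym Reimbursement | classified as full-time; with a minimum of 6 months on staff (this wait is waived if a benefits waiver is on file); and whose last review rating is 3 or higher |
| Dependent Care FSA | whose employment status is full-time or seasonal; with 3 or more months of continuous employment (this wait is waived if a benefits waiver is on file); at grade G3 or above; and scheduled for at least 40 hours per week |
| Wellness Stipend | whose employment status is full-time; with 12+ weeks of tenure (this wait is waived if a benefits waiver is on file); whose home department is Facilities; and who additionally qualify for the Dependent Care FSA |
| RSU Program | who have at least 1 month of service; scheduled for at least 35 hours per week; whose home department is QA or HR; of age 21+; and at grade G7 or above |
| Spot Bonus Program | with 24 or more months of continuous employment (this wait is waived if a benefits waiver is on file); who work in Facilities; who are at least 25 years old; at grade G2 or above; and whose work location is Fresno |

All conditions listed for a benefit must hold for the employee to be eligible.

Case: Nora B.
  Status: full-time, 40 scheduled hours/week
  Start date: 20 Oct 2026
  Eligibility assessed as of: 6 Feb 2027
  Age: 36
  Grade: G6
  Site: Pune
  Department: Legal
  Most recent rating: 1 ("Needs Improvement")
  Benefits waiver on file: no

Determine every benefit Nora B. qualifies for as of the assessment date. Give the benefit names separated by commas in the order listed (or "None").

Service from 20 Oct 2026 to 6 Feb 2027: 109 days.
Dental Plan — service 109 days ≥ 3 months (≈90 days) ✓; rating 1 < 3 ✗ → not eligible.
Stock Option Plan — status full-time ✓; service 109 days < 9 months (≈270 days) ✗ → not eligible.
Legal Services Plan — status full-time ✓; no waiver, service 109 days < 9 months (≈270 days) ✗ → not eligible.
Gym Reimbursement — status full-time ✓; no waiver, service 109 days < 6 months (≈180 days) ✗ → not eligible.
Dependent Care FSA — status full-time ✓; no waiver, service 109 days ≥ 3 months (≈90 days) ✓; grade G6 ≥ G3 ✓; 40 hrs/wk ≥ 40 ✓ → eligible.
Wellness Stipend — status full-time ✓; no waiver, service 109 days ≥ 12 weeks (≈84 days) ✓; dept Legal ✗ → not eligible.
RSU Program — service 109 days ≥ 1 month (≈30 days) ✓; 40 hrs/wk ≥ 35 ✓; dept Legal ✗ → not eligible.
Spot Bonus Program — no waiver, service 109 days < 24 months (≈720 days) ✗ → not eligible.

Dependent Care FSA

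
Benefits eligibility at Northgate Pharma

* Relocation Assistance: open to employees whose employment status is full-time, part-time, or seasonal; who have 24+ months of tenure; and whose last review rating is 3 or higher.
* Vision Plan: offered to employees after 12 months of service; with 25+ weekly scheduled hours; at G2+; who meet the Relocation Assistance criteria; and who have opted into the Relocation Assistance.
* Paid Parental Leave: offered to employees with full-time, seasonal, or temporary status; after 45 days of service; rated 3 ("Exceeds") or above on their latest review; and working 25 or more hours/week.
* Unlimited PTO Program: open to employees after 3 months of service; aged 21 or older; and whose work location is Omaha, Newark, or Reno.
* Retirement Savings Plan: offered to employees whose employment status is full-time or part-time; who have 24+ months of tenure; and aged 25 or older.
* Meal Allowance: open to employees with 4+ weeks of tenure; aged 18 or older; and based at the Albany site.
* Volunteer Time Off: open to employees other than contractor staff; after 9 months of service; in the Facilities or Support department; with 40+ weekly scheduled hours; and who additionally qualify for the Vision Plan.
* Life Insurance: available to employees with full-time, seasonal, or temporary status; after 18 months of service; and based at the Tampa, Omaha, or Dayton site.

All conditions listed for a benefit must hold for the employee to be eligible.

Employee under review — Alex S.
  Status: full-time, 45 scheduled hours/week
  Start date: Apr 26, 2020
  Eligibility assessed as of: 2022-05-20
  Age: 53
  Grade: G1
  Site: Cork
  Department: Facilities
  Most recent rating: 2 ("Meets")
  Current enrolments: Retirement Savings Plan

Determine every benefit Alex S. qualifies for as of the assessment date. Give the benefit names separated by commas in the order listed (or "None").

Service from Apr 26, 2020 to 2022-05-20: 754 days.
Relocation Assistance — status full-time ✓; service 754 days ≥ 24 months (≈720 days) ✓; rating 2 < 3 ✗ → not eligible.
Vision Plan — service 754 days ≥ 12 months (≈360 days) ✓; 45 hrs/wk ≥ 25 ✓; grade G1 < G2 ✗ → not eligible.
Paid Parental Leave — status full-time ✓; service 754 days ≥ 45 days ✓; rating 2 < 3 ✗ → not eligible.
Unlimited PTO Program — service 754 days ≥ 3 months (≈90 days) ✓; age 53 ≥ 21 ✓; site Cork ✗ (not Omaha, Newark, or Reno) → not eligible.
Retirement Savings Plan — status full-time ✓; service 754 days ≥ 24 months (≈720 days) ✓; age 53 ≥ 25 ✓ → eligible.
Meal Allowance — service 754 days ≥ 4 weeks (≈28 days) ✓; age 53 ≥ 18 ✓; site Cork ✗ (not Albany) → not eligible.
Volunteer Time Off — status full-time ✓ (not excluded); service 754 days ≥ 9 months (≈270 days) ✓; dept Facilities ✓; 45 hrs/wk ≥ 40 ✓; not eligible for Vision Plan ✗ → not eligible.
Life Insurance — status full-time ✓; service 754 days ≥ 18 months (≈540 days) ✓; site Cork ✗ (not Tampa, Omaha, or Dayton) → not eligible.

Retirement Savings Plan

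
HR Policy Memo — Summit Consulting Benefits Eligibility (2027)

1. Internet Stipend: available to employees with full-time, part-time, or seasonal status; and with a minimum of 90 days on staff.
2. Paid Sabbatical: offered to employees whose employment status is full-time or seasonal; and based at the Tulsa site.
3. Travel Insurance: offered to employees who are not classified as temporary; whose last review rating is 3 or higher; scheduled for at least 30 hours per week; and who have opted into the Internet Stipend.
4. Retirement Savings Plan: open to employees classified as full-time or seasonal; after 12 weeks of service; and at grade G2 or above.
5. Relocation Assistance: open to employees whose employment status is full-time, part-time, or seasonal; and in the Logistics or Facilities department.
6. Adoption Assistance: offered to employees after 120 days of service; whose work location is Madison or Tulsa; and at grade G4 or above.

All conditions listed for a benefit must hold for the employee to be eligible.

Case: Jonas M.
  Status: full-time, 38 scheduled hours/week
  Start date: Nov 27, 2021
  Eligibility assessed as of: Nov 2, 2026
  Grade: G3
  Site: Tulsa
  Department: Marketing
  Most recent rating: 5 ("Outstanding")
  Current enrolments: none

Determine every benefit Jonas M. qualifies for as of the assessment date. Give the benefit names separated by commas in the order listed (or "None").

Service from Nov 27, 2021 to Nov 2, 2026: 1801 days.
Internet Stipend — status full-time ✓; service 1801 days ≥ 90 days ✓ → eligible.
Paid Sabbatical — status full-time ✓; site Tulsa ✓ → eligible.
Travel Insurance — status full-time ✓ (not excluded); rating 5 ≥ 3 ✓; 38 hrs/wk ≥ 30 ✓; not enrolled in Internet Stipend ✗ → not eligible.
Retirement Savings Plan — status full-time ✓; service 1801 days ≥ 12 weeks (≈84 days) ✓; grade G3 ≥ G2 ✓ → eligible.
Relocation Assistance — status full-time ✓; dept Marketing ✗ → not eligible.
Adoption Assistance — service 1801 days ≥ 120 days ✓; site Tulsa ✓; grade G3 < G4 ✗ → not eligible.

Internet Stipend, Paid Sabbatical, Retirement Savings Plan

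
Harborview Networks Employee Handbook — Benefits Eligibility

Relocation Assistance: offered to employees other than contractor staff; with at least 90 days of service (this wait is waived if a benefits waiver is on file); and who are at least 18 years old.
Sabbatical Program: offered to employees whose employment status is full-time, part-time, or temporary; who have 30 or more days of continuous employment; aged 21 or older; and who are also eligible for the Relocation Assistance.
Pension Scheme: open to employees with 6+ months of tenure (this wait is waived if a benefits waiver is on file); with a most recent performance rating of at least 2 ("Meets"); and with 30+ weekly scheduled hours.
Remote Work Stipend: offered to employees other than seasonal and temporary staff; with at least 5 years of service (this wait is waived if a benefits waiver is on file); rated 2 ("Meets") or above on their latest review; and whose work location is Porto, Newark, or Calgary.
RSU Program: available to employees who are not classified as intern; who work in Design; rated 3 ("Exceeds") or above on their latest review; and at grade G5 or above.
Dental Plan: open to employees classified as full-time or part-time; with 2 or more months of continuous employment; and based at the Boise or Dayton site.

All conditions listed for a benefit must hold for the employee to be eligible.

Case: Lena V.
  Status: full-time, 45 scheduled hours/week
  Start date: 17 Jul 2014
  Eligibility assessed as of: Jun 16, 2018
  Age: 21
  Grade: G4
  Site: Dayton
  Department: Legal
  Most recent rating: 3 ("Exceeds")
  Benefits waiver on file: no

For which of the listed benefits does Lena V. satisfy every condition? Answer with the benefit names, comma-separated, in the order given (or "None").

Relocation Assistance, Sabbatical Program, Pension Scheme, Dental Plan

Service from 17 Jul 2014 to Jun 16, 2018: 1430 days.
Relocation Assistance — status full-time ✓ (not excluded); no waiver, service 1430 days ≥ 90 days ✓; age 21 ≥ 18 ✓ → eligible.
Sabbatical Program — status full-time ✓; service 1430 days ≥ 30 days ✓; age 21 ≥ 21 ✓; eligible for Relocation Assistance ✓ → eligible.
Pension Scheme — no waiver, service 1430 days ≥ 6 months (≈180 days) ✓; rating 3 ≥ 2 ✓; 45 hrs/wk ≥ 30 ✓ → eligible.
Remote Work Stipend — status full-time ✓ (not excluded); no waiver, service 1430 days < 5 years (≈1825 days) ✗ → not eligible.
RSU Program — status full-time ✓ (not excluded); dept Legal ✗ → not eligible.
Dental Plan — status full-time ✓; service 1430 days ≥ 2 months (≈60 days) ✓; site Dayton ✓ → eligible.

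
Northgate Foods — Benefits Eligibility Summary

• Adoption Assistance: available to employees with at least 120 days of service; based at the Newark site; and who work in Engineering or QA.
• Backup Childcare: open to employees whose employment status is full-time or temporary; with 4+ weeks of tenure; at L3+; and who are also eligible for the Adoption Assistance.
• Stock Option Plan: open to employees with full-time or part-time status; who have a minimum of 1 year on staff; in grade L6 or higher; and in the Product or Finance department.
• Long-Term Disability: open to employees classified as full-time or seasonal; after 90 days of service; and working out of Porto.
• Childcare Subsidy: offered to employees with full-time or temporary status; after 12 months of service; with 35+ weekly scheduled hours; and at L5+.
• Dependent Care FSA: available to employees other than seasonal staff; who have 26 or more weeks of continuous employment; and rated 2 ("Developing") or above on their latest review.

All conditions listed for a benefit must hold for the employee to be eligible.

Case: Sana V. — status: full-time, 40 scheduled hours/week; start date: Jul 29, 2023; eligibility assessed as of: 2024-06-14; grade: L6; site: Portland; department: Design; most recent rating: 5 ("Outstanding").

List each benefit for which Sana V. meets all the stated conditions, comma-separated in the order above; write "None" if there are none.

Service from Jul 29, 2023 to 2024-06-14: 321 days.
Adoption Assistance — service 321 days ≥ 120 days ✓; site Portland ✗ (not Newark) → not eligible.
Backup Childcare — status full-time ✓; service 321 days ≥ 4 weeks (≈28 days) ✓; grade L6 ≥ L3 ✓; not eligible for Adoption Assistance ✗ → not eligible.
Stock Option Plan — status full-time ✓; service 321 days < 1 year (≈365 days) ✗ → not eligible.
Long-Term Disability — status full-time ✓; service 321 days ≥ 90 days ✓; site Portland ✗ (not Porto) → not eligible.
Childcare Subsidy — status full-time ✓; service 321 days < 12 months (≈360 days) ✗ → not eligible.
Dependent Care FSA — status full-time ✓ (not excluded); service 321 days ≥ 26 weeks (≈182 days) ✓; rating 5 ≥ 2 ✓ → eligible.

Dependent Care FSA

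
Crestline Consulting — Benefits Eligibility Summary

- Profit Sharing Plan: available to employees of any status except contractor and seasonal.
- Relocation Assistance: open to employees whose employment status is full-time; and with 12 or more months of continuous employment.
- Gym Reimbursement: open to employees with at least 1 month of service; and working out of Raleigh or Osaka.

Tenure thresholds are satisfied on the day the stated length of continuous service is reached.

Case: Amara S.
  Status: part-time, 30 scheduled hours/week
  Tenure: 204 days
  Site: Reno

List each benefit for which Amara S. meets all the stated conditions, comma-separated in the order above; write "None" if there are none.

Profit Sharing Plan

Profit Sharing Plan — status part-time ✓ (not excluded) → eligible.
Relocation Assistance — status part-time ✗ (requires full-time) → not eligible.
Gym Reimbursement — service 204 days ≥ 1 month (≈30 days) ✓; site Reno ✗ (not Raleigh or Osaka) → not eligible.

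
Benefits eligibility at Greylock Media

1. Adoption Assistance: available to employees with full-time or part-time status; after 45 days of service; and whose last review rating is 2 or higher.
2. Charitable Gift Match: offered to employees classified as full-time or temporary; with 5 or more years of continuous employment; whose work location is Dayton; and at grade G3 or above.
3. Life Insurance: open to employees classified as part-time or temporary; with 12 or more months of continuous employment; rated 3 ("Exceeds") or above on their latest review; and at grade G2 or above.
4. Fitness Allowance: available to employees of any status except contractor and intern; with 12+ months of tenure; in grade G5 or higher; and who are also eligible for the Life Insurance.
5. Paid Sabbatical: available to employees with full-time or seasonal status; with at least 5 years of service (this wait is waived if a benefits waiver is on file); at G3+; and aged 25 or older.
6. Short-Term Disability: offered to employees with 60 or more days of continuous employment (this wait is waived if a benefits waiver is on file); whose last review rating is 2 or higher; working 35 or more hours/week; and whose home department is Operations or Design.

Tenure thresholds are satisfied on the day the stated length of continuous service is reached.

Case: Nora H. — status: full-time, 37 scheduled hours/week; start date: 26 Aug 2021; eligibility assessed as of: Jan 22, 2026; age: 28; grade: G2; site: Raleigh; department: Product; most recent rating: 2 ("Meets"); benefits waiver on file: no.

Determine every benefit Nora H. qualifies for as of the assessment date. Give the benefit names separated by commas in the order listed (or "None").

Service from 26 Aug 2021 to Jan 22, 2026: 1610 days.
Adoption Assistance — status full-time ✓; service 1610 days ≥ 45 days ✓; rating 2 ≥ 2 ✓ → eligible.
Charitable Gift Match — status full-time ✓; service 1610 days < 5 years (≈1825 days) ✗ → not eligible.
Life Insurance — status full-time ✗ (requires part-time or temporary) → not eligible.
Fitness Allowance — status full-time ✓ (not excluded); service 1610 days ≥ 12 months (≈360 days) ✓; grade G2 < G5 ✗ → not eligible.
Paid Sabbatical — status full-time ✓; no waiver, service 1610 days < 5 years (≈1825 days) ✗ → not eligible.
Short-Term Disability — no waiver, service 1610 days ≥ 60 days ✓; rating 2 ≥ 2 ✓; 37 hrs/wk ≥ 35 ✓; dept Product ✗ → not eligible.

Adoption Assistance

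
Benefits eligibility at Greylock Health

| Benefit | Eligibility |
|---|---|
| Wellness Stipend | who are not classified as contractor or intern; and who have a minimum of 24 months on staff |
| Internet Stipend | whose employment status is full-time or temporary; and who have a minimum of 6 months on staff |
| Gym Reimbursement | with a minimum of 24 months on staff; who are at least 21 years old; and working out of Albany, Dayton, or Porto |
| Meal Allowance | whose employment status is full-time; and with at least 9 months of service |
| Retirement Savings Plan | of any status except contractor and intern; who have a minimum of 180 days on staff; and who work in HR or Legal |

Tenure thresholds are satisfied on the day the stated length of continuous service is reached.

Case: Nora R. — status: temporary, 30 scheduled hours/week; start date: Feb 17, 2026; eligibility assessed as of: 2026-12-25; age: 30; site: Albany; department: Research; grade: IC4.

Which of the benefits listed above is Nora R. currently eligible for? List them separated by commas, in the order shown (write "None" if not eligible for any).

Service from Feb 17, 2026 to 2026-12-25: 311 days.
Wellness Stipend — status temporary ✓ (not excluded); service 311 days < 24 months (≈720 days) ✗ → not eligible.
Internet Stipend — status temporary ✓; service 311 days ≥ 6 months (≈180 days) ✓ → eligible.
Gym Reimbursement — service 311 days < 24 months (≈720 days) ✗ → not eligible.
Meal Allowance — status temporary ✗ (requires full-time) → not eligible.
Retirement Savings Plan — status temporary ✓ (not excluded); service 311 days ≥ 180 days ✓; dept Research ✗ → not eligible.

Internet Stipend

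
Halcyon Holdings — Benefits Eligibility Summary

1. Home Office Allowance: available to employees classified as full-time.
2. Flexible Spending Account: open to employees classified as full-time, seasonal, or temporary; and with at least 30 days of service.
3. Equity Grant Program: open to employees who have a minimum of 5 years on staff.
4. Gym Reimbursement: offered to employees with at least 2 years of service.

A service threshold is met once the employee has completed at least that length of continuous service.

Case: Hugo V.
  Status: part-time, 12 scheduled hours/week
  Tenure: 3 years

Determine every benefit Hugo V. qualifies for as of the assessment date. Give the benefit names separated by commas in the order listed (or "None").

Home Office Allowance — status part-time ✗ (requires full-time) → not eligible.
Flexible Spending Account — status part-time ✗ (requires full-time, seasonal, or temporary) → not eligible.
Equity Grant Program — service 3 years < 5 years ✗ → not eligible.
Gym Reimbursement — service 3 years ≥ 2 years ✓ → eligible.

Gym Reimbursement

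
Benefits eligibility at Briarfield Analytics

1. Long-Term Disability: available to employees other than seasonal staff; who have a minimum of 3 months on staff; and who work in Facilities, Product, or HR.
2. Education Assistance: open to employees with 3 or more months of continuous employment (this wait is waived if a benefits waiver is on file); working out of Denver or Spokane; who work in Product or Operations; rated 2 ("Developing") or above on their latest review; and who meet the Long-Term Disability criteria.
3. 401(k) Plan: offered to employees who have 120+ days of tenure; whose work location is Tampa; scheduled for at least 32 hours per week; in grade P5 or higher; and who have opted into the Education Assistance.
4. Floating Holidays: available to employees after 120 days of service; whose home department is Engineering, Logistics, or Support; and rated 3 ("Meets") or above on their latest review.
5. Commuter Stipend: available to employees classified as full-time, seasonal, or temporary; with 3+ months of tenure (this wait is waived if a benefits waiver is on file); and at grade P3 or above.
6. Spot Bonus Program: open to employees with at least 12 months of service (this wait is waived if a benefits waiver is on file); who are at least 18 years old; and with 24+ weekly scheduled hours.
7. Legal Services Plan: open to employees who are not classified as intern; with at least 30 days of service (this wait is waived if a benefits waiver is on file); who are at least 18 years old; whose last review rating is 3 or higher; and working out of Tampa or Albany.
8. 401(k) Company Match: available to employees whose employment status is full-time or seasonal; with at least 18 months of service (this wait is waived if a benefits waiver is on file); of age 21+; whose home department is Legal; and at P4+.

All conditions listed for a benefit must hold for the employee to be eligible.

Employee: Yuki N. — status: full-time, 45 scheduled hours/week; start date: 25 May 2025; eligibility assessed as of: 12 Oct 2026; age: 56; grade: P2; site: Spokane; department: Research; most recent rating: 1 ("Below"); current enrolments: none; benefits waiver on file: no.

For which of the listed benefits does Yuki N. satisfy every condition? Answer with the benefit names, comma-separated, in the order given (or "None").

Service from 25 May 2025 to 12 Oct 2026: 505 days.
Long-Term Disability — status full-time ✓ (not excluded); service 505 days ≥ 3 months (≈90 days) ✓; dept Research ✗ → not eligible.
Education Assistance — no waiver, service 505 days ≥ 3 months (≈90 days) ✓; site Spokane ✓; dept Research ✗ → not eligible.
401(k) Plan — service 505 days ≥ 120 days ✓; site Spokane ✗ (not Tampa) → not eligible.
Floating Holidays — service 505 days ≥ 120 days ✓; dept Research ✗ → not eligible.
Commuter Stipend — status full-time ✓; no waiver, service 505 days ≥ 3 months (≈90 days) ✓; grade P2 < P3 ✗ → not eligible.
Spot Bonus Program — no waiver, service 505 days ≥ 12 months (≈360 days) ✓; age 56 ≥ 18 ✓; 45 hrs/wk ≥ 24 ✓ → eligible.
Legal Services Plan — status full-time ✓ (not excluded); no waiver, service 505 days ≥ 30 days ✓; age 56 ≥ 18 ✓; rating 1 < 3 ✗ → not eligible.
401(k) Company Match — status full-time ✓; no waiver, service 505 days < 18 months (≈540 days) ✗ → not eligible.

Spot Bonus Program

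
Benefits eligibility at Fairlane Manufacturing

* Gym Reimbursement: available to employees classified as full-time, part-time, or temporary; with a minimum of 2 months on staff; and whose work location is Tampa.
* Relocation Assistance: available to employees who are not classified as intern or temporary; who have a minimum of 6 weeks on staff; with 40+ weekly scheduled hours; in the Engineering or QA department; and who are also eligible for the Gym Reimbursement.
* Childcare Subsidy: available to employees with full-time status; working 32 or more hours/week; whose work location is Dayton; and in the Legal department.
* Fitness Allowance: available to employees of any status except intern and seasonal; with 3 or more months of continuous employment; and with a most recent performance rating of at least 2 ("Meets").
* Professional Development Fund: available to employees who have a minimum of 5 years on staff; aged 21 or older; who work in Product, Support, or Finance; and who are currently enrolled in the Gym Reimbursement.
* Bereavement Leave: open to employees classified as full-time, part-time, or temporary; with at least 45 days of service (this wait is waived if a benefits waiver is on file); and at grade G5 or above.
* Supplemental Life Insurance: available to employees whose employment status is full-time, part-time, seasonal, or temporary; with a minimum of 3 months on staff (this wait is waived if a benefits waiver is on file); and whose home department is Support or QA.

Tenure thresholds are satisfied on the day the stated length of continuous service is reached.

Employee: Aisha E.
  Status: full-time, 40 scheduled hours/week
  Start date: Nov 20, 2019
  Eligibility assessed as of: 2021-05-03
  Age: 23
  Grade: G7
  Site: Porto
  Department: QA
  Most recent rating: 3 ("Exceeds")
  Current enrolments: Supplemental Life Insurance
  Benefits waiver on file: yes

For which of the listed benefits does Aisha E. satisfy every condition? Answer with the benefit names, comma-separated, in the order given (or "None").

Service from Nov 20, 2019 to 2021-05-03: 530 days.
Gym Reimbursement — status full-time ✓; service 530 days ≥ 2 months (≈60 days) ✓; site Porto ✗ (not Tampa) → not eligible.
Relocation Assistance — status full-time ✓ (not excluded); service 530 days ≥ 6 weeks (≈42 days) ✓; 40 hrs/wk ≥ 40 ✓; dept QA ✓; not eligible for Gym Reimbursement ✗ → not eligible.
Childcare Subsidy — status full-time ✓; 40 hrs/wk ≥ 32 ✓; site Porto ✗ (not Dayton) → not eligible.
Fitness Allowance — status full-time ✓ (not excluded); service 530 days ≥ 3 months (≈90 days) ✓; rating 3 ≥ 2 ✓ → eligible.
Professional Development Fund — service 530 days < 5 years (≈1825 days) ✗ → not eligible.
Bereavement Leave — status full-time ✓; benefits waiver on file ✓; grade G7 ≥ G5 ✓ → eligible.
Supplemental Life Insurance — status full-time ✓; benefits waiver on file ✓; dept QA ✓ → eligible.

Fitness Allowance, Bereavement Leave, Supplemental Life Insurance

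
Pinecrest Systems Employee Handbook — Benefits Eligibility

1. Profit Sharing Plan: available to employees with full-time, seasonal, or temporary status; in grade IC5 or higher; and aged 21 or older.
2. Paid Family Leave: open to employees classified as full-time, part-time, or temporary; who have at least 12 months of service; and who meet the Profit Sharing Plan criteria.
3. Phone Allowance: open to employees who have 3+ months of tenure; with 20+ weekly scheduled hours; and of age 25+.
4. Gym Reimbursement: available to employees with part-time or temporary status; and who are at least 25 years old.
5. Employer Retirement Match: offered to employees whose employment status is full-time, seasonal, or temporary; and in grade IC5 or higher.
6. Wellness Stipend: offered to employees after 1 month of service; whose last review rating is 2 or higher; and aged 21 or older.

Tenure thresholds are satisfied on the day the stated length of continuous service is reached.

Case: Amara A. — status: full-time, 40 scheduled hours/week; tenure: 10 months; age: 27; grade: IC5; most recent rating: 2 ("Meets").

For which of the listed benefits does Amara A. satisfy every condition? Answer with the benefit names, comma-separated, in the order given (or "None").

Profit Sharing Plan, Phone Allowance, Employer Retirement Match, Wellness Stipend

Profit Sharing Plan — status full-time ✓; grade IC5 ≥ IC5 ✓; age 27 ≥ 21 ✓ → eligible.
Paid Family Leave — status full-time ✓; service 10 months < 12 months ✗ → not eligible.
Phone Allowance — service 10 months ≥ 3 months ✓; 40 hrs/wk ≥ 20 ✓; age 27 ≥ 25 ✓ → eligible.
Gym Reimbursement — status full-time ✗ (requires part-time or temporary) → not eligible.
Employer Retirement Match — status full-time ✓; grade IC5 ≥ IC5 ✓ → eligible.
Wellness Stipend — service 10 months ≥ 1 month ✓; rating 2 ≥ 2 ✓; age 27 ≥ 21 ✓ → eligible.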